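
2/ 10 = 1/5 = 0.20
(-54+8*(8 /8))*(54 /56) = -621/14 = -44.36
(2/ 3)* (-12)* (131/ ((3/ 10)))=-10480/3 = -3493.33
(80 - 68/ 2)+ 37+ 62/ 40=1691/20 = 84.55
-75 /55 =-15/11 = -1.36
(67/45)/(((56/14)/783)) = 5829/20 = 291.45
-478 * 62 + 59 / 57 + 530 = -1658983/57 = -29104.96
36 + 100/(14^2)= 1789/49 = 36.51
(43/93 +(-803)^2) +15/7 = 419772355/651 = 644811.61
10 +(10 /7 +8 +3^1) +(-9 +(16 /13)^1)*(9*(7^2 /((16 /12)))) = -927197/364 = -2547.24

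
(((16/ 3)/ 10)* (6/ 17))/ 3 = 16/255 = 0.06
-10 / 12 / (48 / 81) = -45/32 = -1.41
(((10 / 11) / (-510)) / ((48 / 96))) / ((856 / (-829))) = 829/240108 = 0.00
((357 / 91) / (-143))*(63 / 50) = -3213/92950 = -0.03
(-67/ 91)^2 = 4489/8281 = 0.54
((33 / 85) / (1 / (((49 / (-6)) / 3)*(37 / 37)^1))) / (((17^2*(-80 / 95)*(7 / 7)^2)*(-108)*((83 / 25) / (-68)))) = 51205/62174304 = 0.00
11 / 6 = 1.83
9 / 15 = 3/5 = 0.60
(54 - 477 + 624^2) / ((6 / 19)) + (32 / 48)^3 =66510979/54 = 1231684.80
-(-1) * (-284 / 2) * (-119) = 16898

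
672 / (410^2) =168/42025 = 0.00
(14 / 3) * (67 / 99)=938/297 = 3.16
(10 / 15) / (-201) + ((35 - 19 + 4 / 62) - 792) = -14504624/18693 = -775.94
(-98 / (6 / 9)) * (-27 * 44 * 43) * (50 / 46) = 187733700/23 = 8162334.78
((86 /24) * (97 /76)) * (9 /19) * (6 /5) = 37539/14440 = 2.60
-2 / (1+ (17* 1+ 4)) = -0.09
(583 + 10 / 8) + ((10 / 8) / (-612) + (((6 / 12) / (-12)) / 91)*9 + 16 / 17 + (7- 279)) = 69767599/222768 = 313.19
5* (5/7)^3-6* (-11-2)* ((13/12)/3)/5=76717/10290 = 7.46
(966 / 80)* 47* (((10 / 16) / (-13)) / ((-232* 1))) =22701/193024 = 0.12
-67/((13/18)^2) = -128.45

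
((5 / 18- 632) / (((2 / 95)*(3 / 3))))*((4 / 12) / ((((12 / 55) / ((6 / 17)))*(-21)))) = 59413475/77112 = 770.48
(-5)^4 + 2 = 627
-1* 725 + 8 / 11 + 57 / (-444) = -1179325/1628 = -724.40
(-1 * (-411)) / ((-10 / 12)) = -2466/5 = -493.20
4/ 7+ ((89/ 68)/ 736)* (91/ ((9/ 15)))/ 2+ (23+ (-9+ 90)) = 104.71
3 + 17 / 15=62/15 = 4.13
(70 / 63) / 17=10/153 = 0.07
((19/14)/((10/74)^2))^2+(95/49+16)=678769621/122500 = 5540.98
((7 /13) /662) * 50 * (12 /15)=140/4303 = 0.03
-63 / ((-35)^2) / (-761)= 9/133175 = 0.00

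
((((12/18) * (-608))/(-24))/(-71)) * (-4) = 608/639 = 0.95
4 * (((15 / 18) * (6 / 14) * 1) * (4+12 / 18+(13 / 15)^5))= 7830086/1063125 = 7.37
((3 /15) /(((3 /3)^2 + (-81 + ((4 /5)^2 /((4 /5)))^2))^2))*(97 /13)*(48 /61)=36375/195090688 = 0.00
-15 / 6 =-5/2 = -2.50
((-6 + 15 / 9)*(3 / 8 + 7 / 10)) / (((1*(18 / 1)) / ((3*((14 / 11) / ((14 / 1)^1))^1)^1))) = -0.07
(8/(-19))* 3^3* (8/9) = -192/19 = -10.11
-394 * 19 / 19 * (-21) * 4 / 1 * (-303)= -10028088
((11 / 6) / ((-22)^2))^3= 1/18399744 = 0.00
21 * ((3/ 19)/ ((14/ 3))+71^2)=4022745/38 = 105861.71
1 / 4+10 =10.25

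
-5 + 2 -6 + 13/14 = -8.07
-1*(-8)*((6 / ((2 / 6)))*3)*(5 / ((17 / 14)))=30240/17 = 1778.82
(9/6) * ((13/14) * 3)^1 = 4.18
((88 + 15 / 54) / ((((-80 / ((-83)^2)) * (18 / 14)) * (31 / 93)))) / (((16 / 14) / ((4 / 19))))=-536384429/164160 = -3267.45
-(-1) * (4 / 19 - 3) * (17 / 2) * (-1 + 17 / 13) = -1802/247 = -7.30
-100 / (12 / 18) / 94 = -75/47 = -1.60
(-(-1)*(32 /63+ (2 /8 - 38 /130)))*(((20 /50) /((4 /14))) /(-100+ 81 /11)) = -83897/11922300 = -0.01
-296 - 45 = -341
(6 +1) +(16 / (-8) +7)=12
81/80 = 1.01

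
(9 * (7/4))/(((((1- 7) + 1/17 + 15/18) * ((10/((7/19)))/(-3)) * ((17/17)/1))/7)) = 472311/197980 = 2.39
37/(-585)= -0.06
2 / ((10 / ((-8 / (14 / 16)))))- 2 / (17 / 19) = -2418/595 = -4.06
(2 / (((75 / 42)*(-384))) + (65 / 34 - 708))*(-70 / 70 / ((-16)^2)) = 28808519/10444800 = 2.76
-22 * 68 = -1496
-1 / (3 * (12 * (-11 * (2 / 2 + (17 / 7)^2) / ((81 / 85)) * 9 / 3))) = 147/1264120 = 0.00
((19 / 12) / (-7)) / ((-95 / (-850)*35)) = -17/294 = -0.06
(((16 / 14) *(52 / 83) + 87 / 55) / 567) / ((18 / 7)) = 73427/46590390 = 0.00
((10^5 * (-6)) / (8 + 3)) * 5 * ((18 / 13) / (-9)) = 6000000/143 = 41958.04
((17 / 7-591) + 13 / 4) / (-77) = 16389/2156 = 7.60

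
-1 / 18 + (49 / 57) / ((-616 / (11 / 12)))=-0.06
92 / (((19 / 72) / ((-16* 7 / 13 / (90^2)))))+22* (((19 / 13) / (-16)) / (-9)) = -21863/148200 = -0.15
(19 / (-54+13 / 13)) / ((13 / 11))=-209/689 = -0.30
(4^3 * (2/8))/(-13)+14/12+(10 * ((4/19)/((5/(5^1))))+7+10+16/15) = 148999/7410 = 20.11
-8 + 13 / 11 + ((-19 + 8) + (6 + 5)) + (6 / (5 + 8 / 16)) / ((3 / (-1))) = -79/11 = -7.18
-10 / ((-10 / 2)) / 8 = 1/4 = 0.25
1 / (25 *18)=1/450 = 0.00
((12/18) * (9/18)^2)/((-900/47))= -47/5400 = -0.01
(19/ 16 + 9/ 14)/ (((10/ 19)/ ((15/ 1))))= 52.17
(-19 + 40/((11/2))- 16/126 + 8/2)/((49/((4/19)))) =-21772/645183 = -0.03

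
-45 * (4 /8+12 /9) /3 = -27.50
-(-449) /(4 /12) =1347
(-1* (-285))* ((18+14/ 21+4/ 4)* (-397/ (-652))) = 2225185/652 = 3412.86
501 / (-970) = -501/970 = -0.52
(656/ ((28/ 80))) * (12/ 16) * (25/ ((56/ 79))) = 2429250/49 = 49576.53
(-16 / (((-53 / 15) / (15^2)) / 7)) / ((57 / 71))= 8946000/1007 = 8883.81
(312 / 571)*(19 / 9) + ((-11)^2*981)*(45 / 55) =166366823/1713 = 97120.15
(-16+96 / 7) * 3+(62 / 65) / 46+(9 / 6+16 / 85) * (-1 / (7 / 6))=-294734/35581 = -8.28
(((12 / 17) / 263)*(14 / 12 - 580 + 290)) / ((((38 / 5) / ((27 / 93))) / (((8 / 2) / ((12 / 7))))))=-181965/2633419 = -0.07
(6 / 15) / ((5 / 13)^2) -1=213/125 = 1.70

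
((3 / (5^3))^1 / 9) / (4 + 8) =1/4500 = 0.00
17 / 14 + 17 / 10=102/35 = 2.91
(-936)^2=876096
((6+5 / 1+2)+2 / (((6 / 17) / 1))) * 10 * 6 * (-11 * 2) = -24640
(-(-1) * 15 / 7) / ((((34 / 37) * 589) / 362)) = 100455/70091 = 1.43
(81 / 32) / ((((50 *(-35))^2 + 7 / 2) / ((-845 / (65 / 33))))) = -11583/32666704 = 0.00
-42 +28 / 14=-40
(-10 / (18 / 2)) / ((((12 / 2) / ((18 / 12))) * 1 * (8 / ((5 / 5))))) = -5/144 = -0.03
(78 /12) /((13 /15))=15/2 = 7.50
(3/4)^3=27/64 = 0.42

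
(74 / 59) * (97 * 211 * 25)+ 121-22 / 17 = 643807215/1003 = 641881.57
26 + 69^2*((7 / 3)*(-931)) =-10342453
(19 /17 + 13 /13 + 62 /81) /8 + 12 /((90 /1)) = 13597/27540 = 0.49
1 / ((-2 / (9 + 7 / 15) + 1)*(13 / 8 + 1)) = 71/147 = 0.48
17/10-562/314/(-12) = 17419/9420 = 1.85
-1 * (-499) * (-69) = -34431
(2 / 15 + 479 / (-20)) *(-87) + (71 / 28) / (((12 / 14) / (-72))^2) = 399281/20 = 19964.05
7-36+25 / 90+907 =15809/18 = 878.28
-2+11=9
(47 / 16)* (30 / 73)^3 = 158625/778034 = 0.20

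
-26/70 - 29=-1028/35 = -29.37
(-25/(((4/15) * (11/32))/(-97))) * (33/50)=17460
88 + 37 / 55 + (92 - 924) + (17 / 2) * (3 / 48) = -742.80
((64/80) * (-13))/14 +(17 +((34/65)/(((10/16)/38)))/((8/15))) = 34529/455 = 75.89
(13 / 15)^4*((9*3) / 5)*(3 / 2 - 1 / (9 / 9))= 28561/18750 = 1.52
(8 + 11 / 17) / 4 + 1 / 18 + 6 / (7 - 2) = 10457/3060 = 3.42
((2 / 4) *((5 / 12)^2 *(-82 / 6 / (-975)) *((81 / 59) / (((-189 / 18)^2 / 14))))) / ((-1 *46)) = -41/8891064 = 0.00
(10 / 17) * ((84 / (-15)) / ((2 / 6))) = -168/17 = -9.88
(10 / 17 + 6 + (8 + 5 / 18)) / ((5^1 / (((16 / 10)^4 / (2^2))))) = 2329088/478125 = 4.87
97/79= 1.23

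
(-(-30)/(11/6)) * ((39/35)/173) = 1404/13321 = 0.11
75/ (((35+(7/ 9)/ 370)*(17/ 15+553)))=1873125/484410892 = 0.00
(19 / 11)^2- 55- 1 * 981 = -124995/121 = -1033.02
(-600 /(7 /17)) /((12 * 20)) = -85/14 = -6.07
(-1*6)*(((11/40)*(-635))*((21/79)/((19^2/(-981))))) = -756.85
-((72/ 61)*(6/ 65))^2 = -186624/15721225 = -0.01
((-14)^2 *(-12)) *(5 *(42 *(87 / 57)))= -14323680/19 = -753877.89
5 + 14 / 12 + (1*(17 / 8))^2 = 2051/192 = 10.68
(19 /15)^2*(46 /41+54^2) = 43176322/9225 = 4680.36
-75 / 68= -1.10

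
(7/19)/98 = 1/266 = 0.00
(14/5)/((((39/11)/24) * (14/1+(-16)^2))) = 616/8775 = 0.07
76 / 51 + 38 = 2014/51 = 39.49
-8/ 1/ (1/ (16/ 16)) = -8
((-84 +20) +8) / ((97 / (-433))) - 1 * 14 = 22890/97 = 235.98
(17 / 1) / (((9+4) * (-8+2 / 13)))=-1/6 = -0.17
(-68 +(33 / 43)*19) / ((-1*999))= 2297/42957 = 0.05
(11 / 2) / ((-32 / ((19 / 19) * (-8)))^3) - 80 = -10229/128 = -79.91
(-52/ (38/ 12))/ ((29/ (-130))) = 73.61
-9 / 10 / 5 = -9/50 = -0.18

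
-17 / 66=-0.26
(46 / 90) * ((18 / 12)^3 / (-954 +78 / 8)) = -23/12590 = 0.00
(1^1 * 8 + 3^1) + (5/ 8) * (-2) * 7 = 9/4 = 2.25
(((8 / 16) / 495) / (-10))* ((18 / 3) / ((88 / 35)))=-7/29040 = 0.00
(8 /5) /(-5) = -8/25 = -0.32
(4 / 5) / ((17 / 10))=8/17 = 0.47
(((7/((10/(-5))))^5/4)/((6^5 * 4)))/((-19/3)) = 16807/25214976 = 0.00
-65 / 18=-3.61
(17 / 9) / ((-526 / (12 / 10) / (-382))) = 6494/3945 = 1.65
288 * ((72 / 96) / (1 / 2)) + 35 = 467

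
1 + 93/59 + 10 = 742/59 = 12.58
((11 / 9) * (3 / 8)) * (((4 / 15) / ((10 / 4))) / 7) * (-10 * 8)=-176/315 = -0.56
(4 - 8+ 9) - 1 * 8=-3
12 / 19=0.63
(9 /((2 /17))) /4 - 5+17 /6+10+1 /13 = 8435/312 = 27.04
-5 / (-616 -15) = 5/631 = 0.01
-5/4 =-1.25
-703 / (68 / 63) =-44289/68 = -651.31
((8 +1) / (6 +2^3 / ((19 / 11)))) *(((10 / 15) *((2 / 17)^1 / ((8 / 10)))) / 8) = 0.01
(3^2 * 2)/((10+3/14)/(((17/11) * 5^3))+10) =178500/99691 = 1.79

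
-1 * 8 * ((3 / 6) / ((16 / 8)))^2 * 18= -9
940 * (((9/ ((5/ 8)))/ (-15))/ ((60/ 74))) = -27824/25 = -1112.96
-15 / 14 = -1.07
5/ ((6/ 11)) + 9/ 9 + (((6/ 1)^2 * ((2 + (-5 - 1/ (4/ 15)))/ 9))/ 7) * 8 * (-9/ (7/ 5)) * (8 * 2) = 936109/294 = 3184.04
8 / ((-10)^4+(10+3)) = 8/10013 = 0.00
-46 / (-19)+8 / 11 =658/209 = 3.15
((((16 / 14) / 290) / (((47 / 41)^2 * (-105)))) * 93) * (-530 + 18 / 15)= 551125936/392373625 = 1.40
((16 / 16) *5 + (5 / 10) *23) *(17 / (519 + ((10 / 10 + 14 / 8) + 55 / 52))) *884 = 2149004/4531 = 474.29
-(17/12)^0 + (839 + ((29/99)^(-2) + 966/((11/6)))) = 12734585/9251 = 1376.56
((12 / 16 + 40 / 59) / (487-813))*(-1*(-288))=-12132/9617 = -1.26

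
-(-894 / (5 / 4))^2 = -12787776/25 = -511511.04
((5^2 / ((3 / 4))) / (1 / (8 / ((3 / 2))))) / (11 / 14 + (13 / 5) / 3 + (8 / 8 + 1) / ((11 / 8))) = 1232000/21531 = 57.22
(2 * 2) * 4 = 16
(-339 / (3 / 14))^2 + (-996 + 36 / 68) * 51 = 2451955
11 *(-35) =-385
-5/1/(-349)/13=5/4537 = 0.00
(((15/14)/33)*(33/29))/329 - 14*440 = -822815825/133574 = -6160.00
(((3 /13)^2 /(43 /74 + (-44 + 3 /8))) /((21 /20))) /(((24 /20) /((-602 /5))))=254560/2153229 = 0.12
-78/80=-39/40 = -0.98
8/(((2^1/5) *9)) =20/9 = 2.22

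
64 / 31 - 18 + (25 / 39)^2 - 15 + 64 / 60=-6944848/235755 = -29.46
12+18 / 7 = 102/7 = 14.57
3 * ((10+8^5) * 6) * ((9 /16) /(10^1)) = 1327509/40 = 33187.72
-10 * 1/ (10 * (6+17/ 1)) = -1/23 = -0.04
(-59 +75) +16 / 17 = 288/17 = 16.94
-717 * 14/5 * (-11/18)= 18403/15 = 1226.87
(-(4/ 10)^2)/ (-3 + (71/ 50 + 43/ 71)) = 568/3459 = 0.16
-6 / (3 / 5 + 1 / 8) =-240/29 = -8.28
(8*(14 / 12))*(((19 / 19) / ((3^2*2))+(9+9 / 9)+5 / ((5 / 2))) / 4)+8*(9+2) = 6271/54 = 116.13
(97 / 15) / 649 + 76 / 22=33727/9735 = 3.46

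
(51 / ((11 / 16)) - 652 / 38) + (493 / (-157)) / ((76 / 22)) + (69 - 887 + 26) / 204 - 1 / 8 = 12238613/234872 = 52.11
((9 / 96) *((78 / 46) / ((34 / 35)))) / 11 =0.01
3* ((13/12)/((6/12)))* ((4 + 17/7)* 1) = 585/14 = 41.79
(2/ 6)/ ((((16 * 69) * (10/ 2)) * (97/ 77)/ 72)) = 77/22310 = 0.00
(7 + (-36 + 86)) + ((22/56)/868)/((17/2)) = 11775299/206584 = 57.00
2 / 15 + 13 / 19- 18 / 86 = 7454/12255 = 0.61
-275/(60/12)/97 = -55/97 = -0.57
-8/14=-4/7 = -0.57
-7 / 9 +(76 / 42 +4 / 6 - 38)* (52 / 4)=-29143/63 = -462.59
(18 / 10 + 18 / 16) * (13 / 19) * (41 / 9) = 6929/760 = 9.12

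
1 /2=0.50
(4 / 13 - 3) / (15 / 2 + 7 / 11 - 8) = -770/39 = -19.74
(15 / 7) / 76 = 15/532 = 0.03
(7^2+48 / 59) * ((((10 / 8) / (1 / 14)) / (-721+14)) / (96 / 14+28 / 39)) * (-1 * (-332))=-332974005/6161606 = -54.04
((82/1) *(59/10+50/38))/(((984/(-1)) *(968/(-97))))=44329/735680 = 0.06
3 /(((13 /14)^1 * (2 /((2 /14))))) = 3/13 = 0.23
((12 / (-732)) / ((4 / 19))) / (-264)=19/64416 = 0.00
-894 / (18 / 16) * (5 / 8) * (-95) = 141550/3 = 47183.33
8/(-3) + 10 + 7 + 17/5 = 17.73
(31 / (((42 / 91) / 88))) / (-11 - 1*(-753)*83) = 0.09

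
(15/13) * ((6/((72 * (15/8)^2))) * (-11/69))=-176/40365 = 0.00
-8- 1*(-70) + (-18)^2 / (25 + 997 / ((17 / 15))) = 239767/3845 = 62.36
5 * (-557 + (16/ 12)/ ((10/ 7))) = -8341/3 = -2780.33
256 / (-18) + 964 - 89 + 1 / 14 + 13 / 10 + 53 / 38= 10336621/11970 = 863.54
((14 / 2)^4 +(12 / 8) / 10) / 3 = 48023/60 = 800.38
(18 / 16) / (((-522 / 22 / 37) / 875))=-356125/232 = -1535.02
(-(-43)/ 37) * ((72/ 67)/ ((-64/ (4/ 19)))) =-387/94202 = 0.00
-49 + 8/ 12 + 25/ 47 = -6740/141 = -47.80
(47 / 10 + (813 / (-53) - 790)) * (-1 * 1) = 424339/530 = 800.64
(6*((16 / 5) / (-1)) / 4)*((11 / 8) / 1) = -33/5 = -6.60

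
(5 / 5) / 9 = 1/9 = 0.11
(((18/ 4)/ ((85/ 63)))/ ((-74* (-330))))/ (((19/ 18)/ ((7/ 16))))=11907/210337600 = 0.00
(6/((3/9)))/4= 9/2 = 4.50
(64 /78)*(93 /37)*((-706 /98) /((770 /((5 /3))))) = -175088/5444439 = -0.03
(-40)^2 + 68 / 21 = 33668/21 = 1603.24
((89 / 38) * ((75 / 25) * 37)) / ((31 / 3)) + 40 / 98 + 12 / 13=19877713/750386 = 26.49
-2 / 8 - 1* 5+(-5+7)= -13/4 = -3.25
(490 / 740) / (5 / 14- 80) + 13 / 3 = 535286/123765 = 4.33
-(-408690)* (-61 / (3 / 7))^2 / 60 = 827955989/6 = 137992664.83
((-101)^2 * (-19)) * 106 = -20544814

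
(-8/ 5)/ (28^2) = -1/490 = 0.00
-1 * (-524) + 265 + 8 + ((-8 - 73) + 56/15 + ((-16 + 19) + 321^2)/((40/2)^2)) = 977.34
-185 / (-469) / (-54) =-185/25326 = -0.01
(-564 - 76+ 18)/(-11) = 622/11 = 56.55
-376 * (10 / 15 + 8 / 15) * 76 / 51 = -57152/85 = -672.38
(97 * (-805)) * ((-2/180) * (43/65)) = 671531/1170 = 573.96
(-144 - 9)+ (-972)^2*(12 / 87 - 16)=-14986381.97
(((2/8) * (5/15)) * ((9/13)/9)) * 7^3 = 343/156 = 2.20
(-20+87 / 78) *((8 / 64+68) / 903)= -267595/187824 = -1.42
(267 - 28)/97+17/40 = 11209/3880 = 2.89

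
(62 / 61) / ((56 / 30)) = 465/854 = 0.54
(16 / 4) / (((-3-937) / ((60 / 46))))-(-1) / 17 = 979/18377 = 0.05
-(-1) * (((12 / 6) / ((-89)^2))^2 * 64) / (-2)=-128/62742241 = 0.00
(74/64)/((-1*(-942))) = 37/30144 = 0.00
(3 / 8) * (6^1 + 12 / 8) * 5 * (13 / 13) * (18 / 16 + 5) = 11025/128 = 86.13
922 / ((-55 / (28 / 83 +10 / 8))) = -242947/9130 = -26.61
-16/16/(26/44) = -1.69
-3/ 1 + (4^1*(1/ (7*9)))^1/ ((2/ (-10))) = -209/63 = -3.32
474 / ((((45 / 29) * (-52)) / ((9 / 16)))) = -6873/2080 = -3.30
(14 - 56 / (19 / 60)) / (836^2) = -1547/6639512 = 0.00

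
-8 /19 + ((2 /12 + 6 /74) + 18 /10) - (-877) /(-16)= -8973509/168720 = -53.19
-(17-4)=-13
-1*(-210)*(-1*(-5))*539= 565950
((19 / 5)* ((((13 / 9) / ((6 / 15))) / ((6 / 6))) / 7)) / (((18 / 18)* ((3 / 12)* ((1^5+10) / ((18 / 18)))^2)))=494/7623 = 0.06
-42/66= -7/11 = -0.64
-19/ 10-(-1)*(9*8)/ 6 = 101/10 = 10.10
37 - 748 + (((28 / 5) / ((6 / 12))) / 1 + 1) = -3494/5 = -698.80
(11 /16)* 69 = 759/16 = 47.44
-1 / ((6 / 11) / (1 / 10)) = -11/60 = -0.18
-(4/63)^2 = -16/3969 = 0.00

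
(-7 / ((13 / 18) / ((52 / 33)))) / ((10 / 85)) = -1428/11 = -129.82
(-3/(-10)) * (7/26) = 21/260 = 0.08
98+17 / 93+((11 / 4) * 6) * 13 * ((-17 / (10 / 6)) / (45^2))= 6772889/69750 = 97.10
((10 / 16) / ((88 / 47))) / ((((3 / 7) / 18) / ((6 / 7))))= 2115/176 = 12.02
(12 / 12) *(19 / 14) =19/14 = 1.36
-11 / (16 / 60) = -165/4 = -41.25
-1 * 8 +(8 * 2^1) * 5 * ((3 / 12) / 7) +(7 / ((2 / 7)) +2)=299/14 = 21.36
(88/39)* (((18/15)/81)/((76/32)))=1408/100035 = 0.01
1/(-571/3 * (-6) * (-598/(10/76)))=-5/25950808 = 0.00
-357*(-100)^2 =-3570000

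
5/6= 0.83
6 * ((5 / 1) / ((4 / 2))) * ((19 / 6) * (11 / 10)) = 209/4 = 52.25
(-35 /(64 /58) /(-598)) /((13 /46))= 1015/5408 = 0.19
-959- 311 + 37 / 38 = -48223/38 = -1269.03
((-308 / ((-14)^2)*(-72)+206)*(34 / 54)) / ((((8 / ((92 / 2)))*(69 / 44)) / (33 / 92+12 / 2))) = 13577135/2898 = 4685.00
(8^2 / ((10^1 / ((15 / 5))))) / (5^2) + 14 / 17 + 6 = 7.59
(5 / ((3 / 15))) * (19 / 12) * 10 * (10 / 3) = 11875/9 = 1319.44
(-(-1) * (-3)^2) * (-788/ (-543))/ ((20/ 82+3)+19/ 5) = 121155/65341 = 1.85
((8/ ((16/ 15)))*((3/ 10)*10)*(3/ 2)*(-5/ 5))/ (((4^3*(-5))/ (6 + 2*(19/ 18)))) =219/256 = 0.86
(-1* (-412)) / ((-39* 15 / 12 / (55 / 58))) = -9064/1131 = -8.01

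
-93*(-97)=9021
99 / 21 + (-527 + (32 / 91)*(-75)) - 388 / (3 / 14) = -644096/273 = -2359.33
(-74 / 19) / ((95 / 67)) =-4958/1805 = -2.75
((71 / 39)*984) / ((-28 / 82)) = -477404/91 = -5246.20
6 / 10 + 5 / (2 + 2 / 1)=37/20 = 1.85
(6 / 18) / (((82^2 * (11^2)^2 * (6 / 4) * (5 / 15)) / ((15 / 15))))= 1/147669126 = 0.00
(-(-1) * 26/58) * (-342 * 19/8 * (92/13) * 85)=-6351795/29 = -219027.41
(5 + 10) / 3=5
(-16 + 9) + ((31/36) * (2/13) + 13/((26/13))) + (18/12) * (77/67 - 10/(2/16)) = -1860095/15678 = -118.64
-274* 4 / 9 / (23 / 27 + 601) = -1644/8125 = -0.20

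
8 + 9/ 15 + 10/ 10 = 48/5 = 9.60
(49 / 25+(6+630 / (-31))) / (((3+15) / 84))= -134134/2325 = -57.69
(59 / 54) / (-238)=-59/12852 = 0.00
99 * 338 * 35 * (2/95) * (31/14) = 1037322/19 = 54595.89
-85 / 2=-42.50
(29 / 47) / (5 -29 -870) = -29/42018 = 0.00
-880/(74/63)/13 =-57.63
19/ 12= 1.58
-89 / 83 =-1.07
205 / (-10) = -41/2 = -20.50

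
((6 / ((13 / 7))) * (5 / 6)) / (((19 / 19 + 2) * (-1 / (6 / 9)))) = -70/117 = -0.60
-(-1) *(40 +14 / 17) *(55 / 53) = 38170/901 = 42.36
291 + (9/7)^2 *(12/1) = 15231/49 = 310.84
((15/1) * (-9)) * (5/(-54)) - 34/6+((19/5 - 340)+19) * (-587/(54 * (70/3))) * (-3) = -76386/175 = -436.49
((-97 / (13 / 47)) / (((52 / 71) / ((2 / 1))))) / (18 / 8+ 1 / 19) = -12300182/29575 = -415.90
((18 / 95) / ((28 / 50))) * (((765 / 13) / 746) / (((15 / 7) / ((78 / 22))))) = 6885/155914 = 0.04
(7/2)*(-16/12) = -14/3 = -4.67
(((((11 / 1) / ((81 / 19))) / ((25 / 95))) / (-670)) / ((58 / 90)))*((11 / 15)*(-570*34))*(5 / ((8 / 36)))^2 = 634903335/3886 = 163382.23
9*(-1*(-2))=18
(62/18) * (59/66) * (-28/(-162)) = 12803/24057 = 0.53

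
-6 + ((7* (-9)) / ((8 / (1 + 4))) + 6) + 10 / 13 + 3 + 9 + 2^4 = -10.61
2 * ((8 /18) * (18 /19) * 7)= 112/19 = 5.89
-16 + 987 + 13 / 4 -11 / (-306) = 596263/612 = 974.29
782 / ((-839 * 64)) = -391/26848 = -0.01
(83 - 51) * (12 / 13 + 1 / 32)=397/13 = 30.54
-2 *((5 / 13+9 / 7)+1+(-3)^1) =60/91 = 0.66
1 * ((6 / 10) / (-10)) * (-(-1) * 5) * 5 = -3/2 = -1.50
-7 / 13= -0.54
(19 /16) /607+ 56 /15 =544157/145680 = 3.74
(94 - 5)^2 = 7921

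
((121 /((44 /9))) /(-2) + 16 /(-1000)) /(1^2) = -12391/1000 = -12.39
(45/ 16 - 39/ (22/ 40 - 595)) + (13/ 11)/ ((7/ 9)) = 21470851/4882416 = 4.40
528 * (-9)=-4752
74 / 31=2.39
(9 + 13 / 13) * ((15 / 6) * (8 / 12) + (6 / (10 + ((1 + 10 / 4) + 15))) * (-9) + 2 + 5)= 3860/57 = 67.72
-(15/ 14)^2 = -225/196 = -1.15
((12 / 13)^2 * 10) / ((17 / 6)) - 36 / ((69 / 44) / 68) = -102953472/66079 = -1558.04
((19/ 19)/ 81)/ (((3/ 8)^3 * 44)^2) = 16384/7144929 = 0.00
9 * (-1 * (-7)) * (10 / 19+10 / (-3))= -3360/19 = -176.84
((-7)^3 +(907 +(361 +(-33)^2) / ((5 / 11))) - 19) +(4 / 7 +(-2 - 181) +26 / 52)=49743/14 = 3553.07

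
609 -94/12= 601.17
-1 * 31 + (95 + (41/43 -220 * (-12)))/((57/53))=6159257/2451 = 2512.96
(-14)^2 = 196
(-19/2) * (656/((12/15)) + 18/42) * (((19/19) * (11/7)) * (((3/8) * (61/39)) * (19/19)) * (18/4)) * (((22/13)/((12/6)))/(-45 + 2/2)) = 658957563/1059968 = 621.68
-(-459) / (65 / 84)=38556/65 = 593.17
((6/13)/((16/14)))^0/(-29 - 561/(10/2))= -5/706 = -0.01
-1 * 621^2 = -385641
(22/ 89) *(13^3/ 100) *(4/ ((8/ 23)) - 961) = -45893133/8900 = -5156.53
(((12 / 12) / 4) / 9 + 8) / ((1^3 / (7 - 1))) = 289/6 = 48.17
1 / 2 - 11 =-21/2 = -10.50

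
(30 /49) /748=15/18326 = 0.00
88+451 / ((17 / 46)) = 22242/17 = 1308.35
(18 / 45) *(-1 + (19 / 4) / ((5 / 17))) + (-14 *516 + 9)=-360447/50 = -7208.94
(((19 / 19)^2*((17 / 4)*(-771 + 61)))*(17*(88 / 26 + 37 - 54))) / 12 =6053105/104 = 58202.93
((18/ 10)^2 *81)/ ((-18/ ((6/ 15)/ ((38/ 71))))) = -51759/4750 = -10.90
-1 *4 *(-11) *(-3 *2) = -264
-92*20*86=-158240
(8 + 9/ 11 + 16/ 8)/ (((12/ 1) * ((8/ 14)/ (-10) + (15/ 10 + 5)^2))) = 4165/194931 = 0.02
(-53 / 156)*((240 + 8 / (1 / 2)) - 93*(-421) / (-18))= 610295/936 = 652.02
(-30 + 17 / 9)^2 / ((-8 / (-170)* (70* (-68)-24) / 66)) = -231.67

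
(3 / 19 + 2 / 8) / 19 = 31/1444 = 0.02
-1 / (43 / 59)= -59/43 = -1.37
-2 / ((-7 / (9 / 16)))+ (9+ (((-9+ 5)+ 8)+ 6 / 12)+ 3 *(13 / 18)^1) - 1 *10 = 979/168 = 5.83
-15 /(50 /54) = -81/5 = -16.20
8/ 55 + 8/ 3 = 464/165 = 2.81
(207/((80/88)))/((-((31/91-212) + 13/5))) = 207207/190244 = 1.09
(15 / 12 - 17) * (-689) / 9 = 4823/4 = 1205.75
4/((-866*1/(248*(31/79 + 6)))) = -250480/34207 = -7.32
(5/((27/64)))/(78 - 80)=-160/27 = -5.93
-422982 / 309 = -140994/103 = -1368.87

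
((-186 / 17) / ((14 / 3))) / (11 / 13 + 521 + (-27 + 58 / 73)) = -8541/1805587 = 0.00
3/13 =0.23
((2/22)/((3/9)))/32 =3/352 = 0.01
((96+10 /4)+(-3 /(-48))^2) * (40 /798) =126085/25536 = 4.94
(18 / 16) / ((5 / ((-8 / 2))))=-9/10 = -0.90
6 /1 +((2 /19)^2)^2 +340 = 45091082/130321 = 346.00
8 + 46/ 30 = 143/15 = 9.53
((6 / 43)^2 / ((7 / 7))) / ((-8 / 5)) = -45/3698 = -0.01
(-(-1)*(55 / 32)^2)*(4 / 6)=3025/1536 = 1.97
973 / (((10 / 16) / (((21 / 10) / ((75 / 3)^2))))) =81732/15625 = 5.23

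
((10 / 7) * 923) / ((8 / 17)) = 78455/28 = 2801.96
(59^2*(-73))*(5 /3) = -1270565/3 = -423521.67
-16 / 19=-0.84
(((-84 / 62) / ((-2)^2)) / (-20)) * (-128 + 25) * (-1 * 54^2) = 1576827/310 = 5086.54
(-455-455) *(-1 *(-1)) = -910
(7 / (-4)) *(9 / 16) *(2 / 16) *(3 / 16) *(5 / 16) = -945/131072 = -0.01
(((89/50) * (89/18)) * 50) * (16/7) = 63368/63 = 1005.84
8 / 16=1/2 = 0.50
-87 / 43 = -2.02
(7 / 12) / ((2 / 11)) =3.21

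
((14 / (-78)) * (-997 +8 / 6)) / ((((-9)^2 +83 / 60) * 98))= 29870/1349439 = 0.02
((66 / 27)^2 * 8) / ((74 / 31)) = 60016/2997 = 20.03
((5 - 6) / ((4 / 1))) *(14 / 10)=-7/20 = -0.35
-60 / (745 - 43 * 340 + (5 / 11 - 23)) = 660/152873 = 0.00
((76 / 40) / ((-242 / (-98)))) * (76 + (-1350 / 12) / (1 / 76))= -3944647/605 = -6520.08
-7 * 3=-21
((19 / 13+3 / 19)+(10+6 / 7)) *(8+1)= 194148/1729 = 112.29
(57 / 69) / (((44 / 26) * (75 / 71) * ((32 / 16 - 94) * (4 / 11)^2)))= -192907/5078400 = -0.04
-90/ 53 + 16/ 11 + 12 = 6854/583 = 11.76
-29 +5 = -24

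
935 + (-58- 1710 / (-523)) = 460381/523 = 880.27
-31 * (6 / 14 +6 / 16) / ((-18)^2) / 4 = -155/8064 = -0.02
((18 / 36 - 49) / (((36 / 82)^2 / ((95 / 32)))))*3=-15490415/6912 = -2241.09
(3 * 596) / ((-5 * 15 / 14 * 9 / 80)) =-2966.76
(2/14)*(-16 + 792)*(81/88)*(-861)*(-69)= 66682359/11 = 6062032.64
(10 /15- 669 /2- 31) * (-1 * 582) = 212333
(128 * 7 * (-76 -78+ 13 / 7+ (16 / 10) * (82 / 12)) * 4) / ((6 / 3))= -3795712/15 = -253047.47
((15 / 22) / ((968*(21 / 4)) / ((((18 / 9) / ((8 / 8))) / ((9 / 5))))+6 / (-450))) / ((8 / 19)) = 21375/60373984 = 0.00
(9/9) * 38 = 38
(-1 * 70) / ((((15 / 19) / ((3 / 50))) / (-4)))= 532/25 = 21.28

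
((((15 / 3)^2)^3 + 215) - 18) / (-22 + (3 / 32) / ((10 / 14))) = -2531520/3499 = -723.50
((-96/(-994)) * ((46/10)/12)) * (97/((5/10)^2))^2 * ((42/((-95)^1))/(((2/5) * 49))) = -41550144/330505 = -125.72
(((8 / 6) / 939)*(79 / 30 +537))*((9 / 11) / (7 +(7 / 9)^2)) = 437103/5302220 = 0.08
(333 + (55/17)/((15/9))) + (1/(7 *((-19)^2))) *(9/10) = 334.94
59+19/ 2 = 137/2 = 68.50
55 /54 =1.02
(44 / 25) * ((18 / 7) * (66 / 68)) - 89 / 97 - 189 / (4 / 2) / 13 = -28467329/7502950 = -3.79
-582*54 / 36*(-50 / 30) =1455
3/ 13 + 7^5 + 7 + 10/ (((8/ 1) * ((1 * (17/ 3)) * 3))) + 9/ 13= 14864457/884 = 16815.00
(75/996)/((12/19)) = 475/3984 = 0.12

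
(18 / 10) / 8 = 9/40 = 0.22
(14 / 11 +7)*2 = 182/11 = 16.55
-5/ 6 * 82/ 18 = -205/54 = -3.80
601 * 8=4808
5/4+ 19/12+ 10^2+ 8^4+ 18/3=25229/6 = 4204.83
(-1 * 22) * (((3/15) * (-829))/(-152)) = -9119/380 = -24.00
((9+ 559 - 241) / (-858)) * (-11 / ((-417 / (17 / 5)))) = -1853/54210 = -0.03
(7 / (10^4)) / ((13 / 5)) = 7/26000 = 0.00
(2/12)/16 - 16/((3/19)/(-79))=256171/32 = 8005.34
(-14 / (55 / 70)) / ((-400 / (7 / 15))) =343/16500 = 0.02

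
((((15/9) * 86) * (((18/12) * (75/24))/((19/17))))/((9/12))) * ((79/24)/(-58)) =-45.49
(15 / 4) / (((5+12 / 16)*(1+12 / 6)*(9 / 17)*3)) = 85/621 = 0.14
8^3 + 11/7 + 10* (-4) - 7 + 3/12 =13071/28 = 466.82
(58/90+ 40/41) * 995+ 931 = 938350/369 = 2542.95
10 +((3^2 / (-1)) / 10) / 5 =491/50 = 9.82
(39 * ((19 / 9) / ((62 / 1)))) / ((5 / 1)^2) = 247/4650 = 0.05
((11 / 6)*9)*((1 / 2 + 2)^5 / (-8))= -103125/512 = -201.42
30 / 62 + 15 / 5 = 108/31 = 3.48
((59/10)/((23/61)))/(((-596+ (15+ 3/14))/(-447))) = 11261271/935065 = 12.04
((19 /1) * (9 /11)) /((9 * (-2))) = -19/22 = -0.86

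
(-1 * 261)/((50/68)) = -8874/25 = -354.96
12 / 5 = 2.40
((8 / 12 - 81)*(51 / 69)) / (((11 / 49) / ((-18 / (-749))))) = -172074/27071 = -6.36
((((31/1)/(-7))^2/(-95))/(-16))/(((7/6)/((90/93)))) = 279/26068 = 0.01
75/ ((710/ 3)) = 45/142 = 0.32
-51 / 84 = -17/28 = -0.61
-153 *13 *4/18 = -442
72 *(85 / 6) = 1020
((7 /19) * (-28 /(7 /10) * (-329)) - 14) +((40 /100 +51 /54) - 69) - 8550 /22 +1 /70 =288235072/65835 = 4378.14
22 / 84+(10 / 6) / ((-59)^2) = 0.26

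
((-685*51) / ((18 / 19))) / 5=-44251/6 = -7375.17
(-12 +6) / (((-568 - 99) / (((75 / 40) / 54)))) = 5/16008 = 0.00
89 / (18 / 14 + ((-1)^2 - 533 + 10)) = -623/3645 = -0.17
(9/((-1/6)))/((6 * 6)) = -3/2 = -1.50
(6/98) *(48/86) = 72/2107 = 0.03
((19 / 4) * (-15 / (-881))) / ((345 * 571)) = 19/46280692 = 0.00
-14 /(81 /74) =-1036/81 = -12.79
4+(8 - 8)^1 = 4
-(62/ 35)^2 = -3.14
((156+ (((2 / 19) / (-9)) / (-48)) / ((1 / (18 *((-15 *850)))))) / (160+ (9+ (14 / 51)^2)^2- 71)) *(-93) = -629163693/11583844 = -54.31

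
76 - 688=-612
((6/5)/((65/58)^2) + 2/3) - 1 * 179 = -11241323/63375 = -177.38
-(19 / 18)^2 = -1.11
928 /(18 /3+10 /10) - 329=-196.43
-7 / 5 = -1.40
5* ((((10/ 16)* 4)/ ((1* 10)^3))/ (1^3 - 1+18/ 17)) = 17/1440 = 0.01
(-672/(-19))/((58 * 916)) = 84/126179 = 0.00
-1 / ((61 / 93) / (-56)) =5208/61 = 85.38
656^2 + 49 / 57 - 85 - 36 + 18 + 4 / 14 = 171663424/399 = 430234.15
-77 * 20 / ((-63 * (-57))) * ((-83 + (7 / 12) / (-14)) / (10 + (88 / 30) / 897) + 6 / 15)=467934731/138093444 = 3.39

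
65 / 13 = 5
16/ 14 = 8/7 = 1.14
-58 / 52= -29/26 = -1.12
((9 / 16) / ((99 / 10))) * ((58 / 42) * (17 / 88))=2465/162624 = 0.02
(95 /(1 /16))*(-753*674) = -771433440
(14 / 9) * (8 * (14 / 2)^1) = 87.11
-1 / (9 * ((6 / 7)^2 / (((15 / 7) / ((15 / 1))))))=-7/324 = -0.02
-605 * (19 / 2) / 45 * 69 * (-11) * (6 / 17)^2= 3489882/289 = 12075.72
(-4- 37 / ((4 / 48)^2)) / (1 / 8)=-42656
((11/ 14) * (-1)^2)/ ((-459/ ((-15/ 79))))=55/169218 = 0.00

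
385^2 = 148225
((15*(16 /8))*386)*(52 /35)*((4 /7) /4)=120432/49 = 2457.80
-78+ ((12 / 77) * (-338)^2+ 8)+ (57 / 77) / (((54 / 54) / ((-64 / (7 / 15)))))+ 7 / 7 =9504585/539 = 17633.74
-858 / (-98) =429/49 = 8.76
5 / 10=1/2 = 0.50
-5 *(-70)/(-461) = -350/461 = -0.76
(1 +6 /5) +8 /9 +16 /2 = 499/45 = 11.09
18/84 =3/14 = 0.21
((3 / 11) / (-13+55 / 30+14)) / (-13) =-18/2431 = -0.01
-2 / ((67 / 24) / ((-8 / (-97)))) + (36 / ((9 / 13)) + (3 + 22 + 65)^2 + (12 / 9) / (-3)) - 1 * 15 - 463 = 448830482/58491 = 7673.50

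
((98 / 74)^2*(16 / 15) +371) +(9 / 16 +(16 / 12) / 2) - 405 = -10152529/328560 = -30.90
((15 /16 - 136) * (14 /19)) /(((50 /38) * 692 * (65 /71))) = -1074017/8996000 = -0.12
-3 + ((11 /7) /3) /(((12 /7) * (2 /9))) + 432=3443/8 = 430.38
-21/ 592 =-0.04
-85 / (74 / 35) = -2975/74 = -40.20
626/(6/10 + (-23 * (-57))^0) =1565/4 = 391.25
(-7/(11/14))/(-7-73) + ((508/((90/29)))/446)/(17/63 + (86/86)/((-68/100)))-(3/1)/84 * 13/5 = -126816143/441638120 = -0.29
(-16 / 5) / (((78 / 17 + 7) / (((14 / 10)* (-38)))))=72352/4925 = 14.69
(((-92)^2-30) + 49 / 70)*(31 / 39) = 2614757/390 = 6704.51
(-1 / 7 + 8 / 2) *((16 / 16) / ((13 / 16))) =432/91 = 4.75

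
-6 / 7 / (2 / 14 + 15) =-3/53 = -0.06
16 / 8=2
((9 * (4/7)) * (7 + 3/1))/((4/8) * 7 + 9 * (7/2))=72/49 = 1.47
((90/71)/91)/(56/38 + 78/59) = 50445/10124387 = 0.00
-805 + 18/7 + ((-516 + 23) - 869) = -15151/7 = -2164.43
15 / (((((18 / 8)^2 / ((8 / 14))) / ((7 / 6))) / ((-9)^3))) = -1440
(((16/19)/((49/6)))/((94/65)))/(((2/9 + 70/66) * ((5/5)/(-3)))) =-926640/5557139 = -0.17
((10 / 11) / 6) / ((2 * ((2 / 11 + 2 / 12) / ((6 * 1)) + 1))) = 30/419 = 0.07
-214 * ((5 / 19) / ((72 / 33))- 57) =2775259/228 = 12172.19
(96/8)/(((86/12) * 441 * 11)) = 8/23177 = 0.00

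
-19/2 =-9.50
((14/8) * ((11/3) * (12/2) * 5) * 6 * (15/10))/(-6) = -1155/4 = -288.75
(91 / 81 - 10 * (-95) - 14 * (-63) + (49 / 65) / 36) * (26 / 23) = 38606021/18630 = 2072.25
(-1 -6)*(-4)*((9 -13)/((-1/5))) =560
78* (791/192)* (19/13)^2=285551/416 = 686.42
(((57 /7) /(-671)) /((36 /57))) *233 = -84113/18788 = -4.48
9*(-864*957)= -7441632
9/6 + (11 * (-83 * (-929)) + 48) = 1696453/2 = 848226.50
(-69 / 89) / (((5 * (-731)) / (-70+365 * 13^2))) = 850287/65059 = 13.07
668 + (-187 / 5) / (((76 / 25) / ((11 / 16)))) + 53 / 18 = 7250251/10944 = 662.49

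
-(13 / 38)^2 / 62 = -169/89528 = 0.00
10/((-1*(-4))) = 5/2 = 2.50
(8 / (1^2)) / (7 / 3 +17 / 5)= 60/43 = 1.40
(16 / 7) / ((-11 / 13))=-208/77 = -2.70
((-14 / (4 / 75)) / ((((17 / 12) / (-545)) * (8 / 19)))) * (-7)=-114163875/68 = -1678880.51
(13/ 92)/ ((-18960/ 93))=-403/581440 = 0.00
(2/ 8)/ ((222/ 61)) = 61/888 = 0.07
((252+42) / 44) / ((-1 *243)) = -49/1782 = -0.03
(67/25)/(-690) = -67/17250 = 0.00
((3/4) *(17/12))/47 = 17/752 = 0.02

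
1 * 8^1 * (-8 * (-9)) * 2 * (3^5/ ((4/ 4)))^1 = 279936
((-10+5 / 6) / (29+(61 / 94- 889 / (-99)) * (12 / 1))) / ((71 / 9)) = -255915/31834838 = -0.01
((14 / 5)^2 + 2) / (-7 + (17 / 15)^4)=-249075/135427 = -1.84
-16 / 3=-5.33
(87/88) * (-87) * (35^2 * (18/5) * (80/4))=-83448225/11 = -7586202.27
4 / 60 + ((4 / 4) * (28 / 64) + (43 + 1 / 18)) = 31363/720 = 43.56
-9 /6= -3/2 = -1.50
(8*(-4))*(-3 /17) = 96/17 = 5.65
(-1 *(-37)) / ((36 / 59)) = 2183/36 = 60.64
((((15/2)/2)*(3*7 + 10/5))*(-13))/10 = -897/8 = -112.12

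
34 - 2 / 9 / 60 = 9179/270 = 34.00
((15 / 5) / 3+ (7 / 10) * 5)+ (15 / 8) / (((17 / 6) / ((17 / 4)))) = 117/16 = 7.31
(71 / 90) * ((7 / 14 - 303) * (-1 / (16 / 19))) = 163229/576 = 283.38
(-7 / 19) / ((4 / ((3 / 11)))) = -21/836 = -0.03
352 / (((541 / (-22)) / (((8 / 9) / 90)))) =-30976/219105 = -0.14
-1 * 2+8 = 6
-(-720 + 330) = 390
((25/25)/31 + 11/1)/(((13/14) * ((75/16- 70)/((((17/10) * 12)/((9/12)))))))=-548352/110825 = -4.95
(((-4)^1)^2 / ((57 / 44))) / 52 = 176/741 = 0.24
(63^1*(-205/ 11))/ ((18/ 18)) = -12915/11 = -1174.09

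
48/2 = 24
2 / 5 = 0.40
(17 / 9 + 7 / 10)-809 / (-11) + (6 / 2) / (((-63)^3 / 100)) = 76.13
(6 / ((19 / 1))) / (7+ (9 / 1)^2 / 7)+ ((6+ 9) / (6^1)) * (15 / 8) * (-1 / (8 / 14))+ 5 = -251831/79040 = -3.19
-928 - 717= -1645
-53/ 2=-26.50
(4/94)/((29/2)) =4/1363 = 0.00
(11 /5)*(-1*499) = -5489/5 = -1097.80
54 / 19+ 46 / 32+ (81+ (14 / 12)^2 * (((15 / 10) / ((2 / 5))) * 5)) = 50525/456 = 110.80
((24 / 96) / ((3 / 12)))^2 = 1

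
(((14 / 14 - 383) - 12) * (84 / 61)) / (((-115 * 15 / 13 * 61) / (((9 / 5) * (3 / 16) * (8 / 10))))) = 968058/53489375 = 0.02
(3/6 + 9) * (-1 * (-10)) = 95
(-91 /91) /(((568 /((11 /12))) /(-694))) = 3817/3408 = 1.12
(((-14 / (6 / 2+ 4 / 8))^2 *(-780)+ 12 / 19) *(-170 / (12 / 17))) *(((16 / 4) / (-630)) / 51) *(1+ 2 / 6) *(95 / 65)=-5374448/7371 = -729.13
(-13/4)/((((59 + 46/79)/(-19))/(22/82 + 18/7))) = 2.94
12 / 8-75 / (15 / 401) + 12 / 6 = -4003/2 = -2001.50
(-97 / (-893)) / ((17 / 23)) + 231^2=810075572/15181 = 53361.15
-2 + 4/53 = -102/53 = -1.92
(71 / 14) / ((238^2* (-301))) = -71/238697816 = 0.00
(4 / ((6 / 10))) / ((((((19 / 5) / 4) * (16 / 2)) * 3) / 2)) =100/171 = 0.58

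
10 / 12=5/6 = 0.83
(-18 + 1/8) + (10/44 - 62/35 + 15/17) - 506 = -27464747/52360 = -524.54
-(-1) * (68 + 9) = 77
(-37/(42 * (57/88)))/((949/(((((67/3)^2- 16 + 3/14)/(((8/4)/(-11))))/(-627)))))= -1303621/214695117 = -0.01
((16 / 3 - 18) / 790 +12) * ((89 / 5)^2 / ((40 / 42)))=3986.85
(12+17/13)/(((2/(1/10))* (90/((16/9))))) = 346/26325 = 0.01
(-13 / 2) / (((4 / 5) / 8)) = -65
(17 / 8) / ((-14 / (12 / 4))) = -51/112 = -0.46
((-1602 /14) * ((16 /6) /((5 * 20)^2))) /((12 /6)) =-267/17500 = -0.02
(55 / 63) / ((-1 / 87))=-1595/21 = -75.95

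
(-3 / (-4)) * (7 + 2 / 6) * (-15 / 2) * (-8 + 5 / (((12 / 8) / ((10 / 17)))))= 4235/17 = 249.12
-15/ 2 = -7.50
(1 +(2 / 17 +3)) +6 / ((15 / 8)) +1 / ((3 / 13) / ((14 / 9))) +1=34559/2295 = 15.06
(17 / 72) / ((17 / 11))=11/72 = 0.15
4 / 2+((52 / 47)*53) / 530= 496/235 = 2.11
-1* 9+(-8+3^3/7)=-13.14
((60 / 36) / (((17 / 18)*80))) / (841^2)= 3/96190216 = 0.00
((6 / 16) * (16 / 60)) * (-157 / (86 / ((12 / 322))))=-471/69230 = -0.01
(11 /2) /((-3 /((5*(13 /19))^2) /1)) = -46475/2166 = -21.46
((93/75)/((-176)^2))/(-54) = -31/41817600 = 0.00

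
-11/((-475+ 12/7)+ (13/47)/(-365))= 1320935/56834606 = 0.02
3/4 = 0.75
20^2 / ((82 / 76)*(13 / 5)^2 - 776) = -380000/730271 = -0.52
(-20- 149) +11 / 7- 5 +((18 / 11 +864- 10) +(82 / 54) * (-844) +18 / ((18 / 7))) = -591.42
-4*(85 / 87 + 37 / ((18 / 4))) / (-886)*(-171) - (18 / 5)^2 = -6443378/321175 = -20.06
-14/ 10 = -7/5 = -1.40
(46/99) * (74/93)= 3404/9207 = 0.37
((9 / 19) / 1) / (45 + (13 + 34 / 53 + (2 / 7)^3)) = 163611/20262892 = 0.01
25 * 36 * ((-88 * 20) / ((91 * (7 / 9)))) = -14256000/637 = -22379.91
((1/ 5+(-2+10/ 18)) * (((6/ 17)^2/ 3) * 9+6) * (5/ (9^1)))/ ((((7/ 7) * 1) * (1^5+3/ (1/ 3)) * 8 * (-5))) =2149/195075 = 0.01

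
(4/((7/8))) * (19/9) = 608/63 = 9.65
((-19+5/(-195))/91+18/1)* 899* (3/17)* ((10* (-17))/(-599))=81089800/101231 = 801.04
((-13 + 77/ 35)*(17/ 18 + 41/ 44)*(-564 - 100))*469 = 347073132/55 = 6310420.58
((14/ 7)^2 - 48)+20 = -24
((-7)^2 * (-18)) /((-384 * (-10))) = -147/640 = -0.23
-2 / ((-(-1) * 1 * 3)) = -0.67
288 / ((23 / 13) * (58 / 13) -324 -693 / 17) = -827424/1025291 = -0.81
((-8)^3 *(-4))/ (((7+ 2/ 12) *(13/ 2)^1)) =24576/559 = 43.96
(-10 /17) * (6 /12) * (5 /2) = -25/34 = -0.74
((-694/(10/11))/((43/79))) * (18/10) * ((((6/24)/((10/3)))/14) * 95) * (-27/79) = 52869267/120400 = 439.11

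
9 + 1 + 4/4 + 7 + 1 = 19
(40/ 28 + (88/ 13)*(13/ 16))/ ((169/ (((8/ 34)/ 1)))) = 194/20111 = 0.01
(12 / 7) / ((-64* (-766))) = 3/85792 = 0.00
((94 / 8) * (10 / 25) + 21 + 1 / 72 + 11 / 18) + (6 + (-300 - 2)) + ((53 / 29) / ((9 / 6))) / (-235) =-44108891/163560 = -269.68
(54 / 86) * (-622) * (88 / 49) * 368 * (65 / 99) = -357077760/2107 = -169472.12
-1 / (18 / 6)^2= -1/9 = -0.11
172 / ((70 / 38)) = 3268/35 = 93.37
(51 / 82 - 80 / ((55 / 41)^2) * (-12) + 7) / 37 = 26843789/1835570 = 14.62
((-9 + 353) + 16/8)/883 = 346/883 = 0.39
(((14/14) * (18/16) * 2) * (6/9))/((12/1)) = 1/8 = 0.12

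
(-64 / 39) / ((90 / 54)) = -64/65 = -0.98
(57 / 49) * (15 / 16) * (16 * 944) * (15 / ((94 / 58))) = 351097200/2303 = 152452.11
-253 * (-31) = 7843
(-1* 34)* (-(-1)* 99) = -3366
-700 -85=-785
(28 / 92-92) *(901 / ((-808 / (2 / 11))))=1900209/102212 = 18.59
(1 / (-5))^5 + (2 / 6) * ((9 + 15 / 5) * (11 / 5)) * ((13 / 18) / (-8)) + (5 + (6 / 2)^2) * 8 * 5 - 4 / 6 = 62835589/112500 = 558.54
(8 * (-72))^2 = 331776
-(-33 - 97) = 130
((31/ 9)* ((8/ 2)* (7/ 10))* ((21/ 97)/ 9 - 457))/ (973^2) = -1648952/354211893 = 0.00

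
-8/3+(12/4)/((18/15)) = -1/6 = -0.17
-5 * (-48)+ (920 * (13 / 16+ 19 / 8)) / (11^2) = 63945/242 = 264.24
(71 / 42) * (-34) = -1207/21 = -57.48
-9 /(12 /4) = -3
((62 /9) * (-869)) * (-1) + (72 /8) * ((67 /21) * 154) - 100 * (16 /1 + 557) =-422024/9 = -46891.56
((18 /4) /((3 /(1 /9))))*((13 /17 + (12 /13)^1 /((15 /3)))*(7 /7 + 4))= 1049/1326 = 0.79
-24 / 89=-0.27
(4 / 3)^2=16/9 = 1.78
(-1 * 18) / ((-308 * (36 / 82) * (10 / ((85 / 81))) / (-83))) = -57851/49896 = -1.16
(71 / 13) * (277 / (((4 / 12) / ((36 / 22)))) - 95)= 987823/143 = 6907.85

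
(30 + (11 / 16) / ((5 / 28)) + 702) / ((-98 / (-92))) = 338491/490 = 690.80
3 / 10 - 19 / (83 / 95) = -17801/830 = -21.45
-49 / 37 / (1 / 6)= -294/37 = -7.95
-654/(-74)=327/37 = 8.84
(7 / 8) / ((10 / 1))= 0.09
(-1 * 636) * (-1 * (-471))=-299556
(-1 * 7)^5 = -16807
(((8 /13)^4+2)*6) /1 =367308/28561 = 12.86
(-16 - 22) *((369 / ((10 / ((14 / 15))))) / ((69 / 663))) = -7230678/575 = -12575.09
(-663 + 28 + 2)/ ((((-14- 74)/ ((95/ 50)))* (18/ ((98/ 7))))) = 28063/2640 = 10.63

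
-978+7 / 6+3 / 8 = -976.46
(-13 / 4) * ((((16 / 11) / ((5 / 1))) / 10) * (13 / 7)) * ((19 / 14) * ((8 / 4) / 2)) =-3211/13475 = -0.24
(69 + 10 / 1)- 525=-446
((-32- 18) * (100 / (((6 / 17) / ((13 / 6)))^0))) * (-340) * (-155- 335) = -833000000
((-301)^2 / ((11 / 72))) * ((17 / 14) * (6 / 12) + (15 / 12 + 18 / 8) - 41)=-240662142/11 = -21878376.55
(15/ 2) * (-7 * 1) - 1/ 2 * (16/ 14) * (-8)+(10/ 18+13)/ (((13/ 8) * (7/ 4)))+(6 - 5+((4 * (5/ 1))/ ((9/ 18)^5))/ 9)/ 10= -147218/4095 = -35.95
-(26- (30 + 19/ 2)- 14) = 55/2 = 27.50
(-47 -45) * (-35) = 3220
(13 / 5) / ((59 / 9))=117/295 = 0.40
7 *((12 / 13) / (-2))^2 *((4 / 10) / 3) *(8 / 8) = 168/845 = 0.20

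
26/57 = 0.46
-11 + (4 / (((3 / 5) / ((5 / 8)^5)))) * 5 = -192211/24576 = -7.82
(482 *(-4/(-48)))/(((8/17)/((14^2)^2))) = 9836897/3 = 3278965.67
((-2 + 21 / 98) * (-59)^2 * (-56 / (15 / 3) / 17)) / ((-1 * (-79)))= 69620/1343 = 51.84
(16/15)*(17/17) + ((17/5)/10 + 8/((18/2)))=1033/450 = 2.30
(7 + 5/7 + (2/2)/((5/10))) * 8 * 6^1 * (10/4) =8160/7 = 1165.71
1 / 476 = 1/476 = 0.00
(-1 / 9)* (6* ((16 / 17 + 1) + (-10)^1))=274/51 = 5.37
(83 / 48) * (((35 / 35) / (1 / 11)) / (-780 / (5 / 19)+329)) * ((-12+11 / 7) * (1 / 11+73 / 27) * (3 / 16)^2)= 502897/67995648 = 0.01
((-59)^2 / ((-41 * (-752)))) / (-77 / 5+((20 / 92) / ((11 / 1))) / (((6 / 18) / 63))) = -4403465/454956992 = -0.01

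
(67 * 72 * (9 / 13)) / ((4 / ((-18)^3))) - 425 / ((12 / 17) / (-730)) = -345520543/78 = -4429750.55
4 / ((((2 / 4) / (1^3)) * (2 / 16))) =64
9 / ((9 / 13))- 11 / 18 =223/18 = 12.39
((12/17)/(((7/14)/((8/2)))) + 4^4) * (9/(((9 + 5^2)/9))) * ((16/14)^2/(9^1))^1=1281024/14161 = 90.46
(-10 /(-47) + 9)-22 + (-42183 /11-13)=-1995933/517 = -3860.61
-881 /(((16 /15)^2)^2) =-44600625/65536 = -680.55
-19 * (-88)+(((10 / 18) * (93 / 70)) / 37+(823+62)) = 3973609/1554 = 2557.02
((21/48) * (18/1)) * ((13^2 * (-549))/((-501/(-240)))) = -58452030/167 = -350012.16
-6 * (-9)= 54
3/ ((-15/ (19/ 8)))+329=13141/40 = 328.52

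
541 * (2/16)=541/8 = 67.62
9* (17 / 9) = 17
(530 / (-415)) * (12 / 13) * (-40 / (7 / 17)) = 864960/7553 = 114.52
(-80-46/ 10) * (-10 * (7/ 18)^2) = 2303/18 = 127.94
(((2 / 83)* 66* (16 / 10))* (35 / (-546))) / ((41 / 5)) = -880/44239 = -0.02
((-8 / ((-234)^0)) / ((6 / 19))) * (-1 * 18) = 456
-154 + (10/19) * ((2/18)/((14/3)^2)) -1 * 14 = -312811/1862 = -168.00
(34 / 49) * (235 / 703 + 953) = 3255228/4921 = 661.50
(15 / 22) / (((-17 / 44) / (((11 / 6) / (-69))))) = 55/1173 = 0.05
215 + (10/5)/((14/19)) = 1524/7 = 217.71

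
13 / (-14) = -13/14 = -0.93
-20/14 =-10/7 = -1.43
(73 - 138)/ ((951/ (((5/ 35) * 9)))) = -0.09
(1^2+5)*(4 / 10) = 12/5 = 2.40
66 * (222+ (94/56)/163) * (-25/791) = -835935375/1805062 = -463.11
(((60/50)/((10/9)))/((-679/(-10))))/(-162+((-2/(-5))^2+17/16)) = -1440/14555723 = 0.00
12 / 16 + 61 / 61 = 7/4 = 1.75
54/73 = 0.74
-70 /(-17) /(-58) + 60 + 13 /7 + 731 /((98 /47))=19923137/48314 = 412.37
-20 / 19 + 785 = 14895/19 = 783.95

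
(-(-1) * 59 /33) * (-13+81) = 4012/33 = 121.58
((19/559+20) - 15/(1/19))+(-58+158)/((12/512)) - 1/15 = 11184567/2795 = 4001.63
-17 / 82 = -0.21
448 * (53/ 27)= 879.41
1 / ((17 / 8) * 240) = 1/510 = 0.00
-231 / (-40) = 231/40 = 5.78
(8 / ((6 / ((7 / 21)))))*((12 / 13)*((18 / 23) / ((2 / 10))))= 480/299 = 1.61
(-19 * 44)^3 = -584277056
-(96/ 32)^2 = -9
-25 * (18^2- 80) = -6100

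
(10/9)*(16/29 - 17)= -530/29 = -18.28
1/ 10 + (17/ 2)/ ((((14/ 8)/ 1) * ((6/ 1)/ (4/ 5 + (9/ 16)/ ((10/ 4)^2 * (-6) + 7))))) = 37543/51240 = 0.73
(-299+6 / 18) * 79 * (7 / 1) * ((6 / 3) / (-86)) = 495488/129 = 3840.99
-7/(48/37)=-5.40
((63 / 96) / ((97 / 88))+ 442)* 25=4293175/388 = 11064.88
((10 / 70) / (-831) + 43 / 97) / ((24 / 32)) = 1000136/1692747 = 0.59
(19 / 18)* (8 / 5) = 1.69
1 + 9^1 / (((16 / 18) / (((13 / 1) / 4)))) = 1085/32 = 33.91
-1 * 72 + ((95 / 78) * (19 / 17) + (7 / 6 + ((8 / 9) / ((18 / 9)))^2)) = -1240084/17901 = -69.27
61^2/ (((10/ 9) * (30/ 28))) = 78141/25 = 3125.64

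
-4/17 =-0.24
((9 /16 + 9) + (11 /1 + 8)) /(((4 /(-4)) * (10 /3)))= -1371/160 = -8.57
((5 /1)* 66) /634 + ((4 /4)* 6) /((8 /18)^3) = 698559/10144 = 68.86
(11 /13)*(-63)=-693/13 = -53.31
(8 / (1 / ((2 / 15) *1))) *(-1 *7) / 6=-56/45 = -1.24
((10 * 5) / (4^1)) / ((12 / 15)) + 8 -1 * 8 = 125/8 = 15.62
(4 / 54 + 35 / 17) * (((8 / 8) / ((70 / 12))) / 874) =979/2340135 = 0.00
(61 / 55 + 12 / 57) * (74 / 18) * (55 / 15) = 51023/2565 = 19.89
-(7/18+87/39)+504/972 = -1475/702 = -2.10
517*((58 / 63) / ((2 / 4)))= 59972/63 = 951.94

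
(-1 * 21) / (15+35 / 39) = -819/620 = -1.32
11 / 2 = 5.50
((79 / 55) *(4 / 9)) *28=8848/495 = 17.87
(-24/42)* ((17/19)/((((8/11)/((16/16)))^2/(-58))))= 59653/1064 = 56.06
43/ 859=0.05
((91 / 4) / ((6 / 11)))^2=1002001/576 = 1739.59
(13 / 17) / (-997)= -13/16949 = 0.00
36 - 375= -339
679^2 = 461041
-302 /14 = -151/7 = -21.57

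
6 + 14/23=152/23 = 6.61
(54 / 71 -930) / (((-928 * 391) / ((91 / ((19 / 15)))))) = 11257155/61185244 = 0.18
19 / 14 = 1.36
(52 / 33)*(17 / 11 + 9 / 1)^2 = 699712/3993 = 175.23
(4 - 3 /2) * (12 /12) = 5/2 = 2.50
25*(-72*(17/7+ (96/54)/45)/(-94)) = 139940/2961 = 47.26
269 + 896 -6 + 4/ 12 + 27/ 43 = 149635/129 = 1159.96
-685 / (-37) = 685/37 = 18.51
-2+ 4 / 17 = -30/17 = -1.76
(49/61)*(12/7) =84/61 = 1.38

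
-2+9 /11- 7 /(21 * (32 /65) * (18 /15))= -11063/6336 = -1.75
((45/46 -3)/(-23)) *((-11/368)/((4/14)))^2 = 551397/573114368 = 0.00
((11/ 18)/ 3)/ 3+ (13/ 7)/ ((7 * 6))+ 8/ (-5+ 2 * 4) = 2.78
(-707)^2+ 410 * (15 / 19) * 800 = 758796.37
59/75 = 0.79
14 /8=7/4 = 1.75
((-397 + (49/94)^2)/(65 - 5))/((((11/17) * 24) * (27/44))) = -2207161/3180960 = -0.69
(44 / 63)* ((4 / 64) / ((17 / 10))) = 55/2142 = 0.03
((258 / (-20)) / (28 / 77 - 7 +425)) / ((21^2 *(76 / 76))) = -473/6764940 = 0.00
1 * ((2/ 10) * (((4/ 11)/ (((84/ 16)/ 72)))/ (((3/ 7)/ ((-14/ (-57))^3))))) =351232/10185615 = 0.03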